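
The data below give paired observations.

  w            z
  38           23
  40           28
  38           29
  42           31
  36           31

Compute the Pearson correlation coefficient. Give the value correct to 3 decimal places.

n = 5, Σw = 194, Σz = 142, Σw² = 7548, Σz² = 4076, Σwz = 5514
nΣwz − ΣwΣz = 27570 − 27548 = 22
nΣw² − (Σw)² = 37740 − 37636 = 104; nΣz² − (Σz)² = 20380 − 20164 = 216
r = 22 / √(104 × 216) = 22 / 149.8800 ≈ 0.147

0.147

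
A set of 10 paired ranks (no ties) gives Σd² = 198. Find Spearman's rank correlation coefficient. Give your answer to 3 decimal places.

-0.200

ρ = 1 − 6Σd² / [n(n²−1)] = 1 − 6×198 / (10×99)
  = 1 − 1188/990 = 1 − 1.2000 ≈ -0.200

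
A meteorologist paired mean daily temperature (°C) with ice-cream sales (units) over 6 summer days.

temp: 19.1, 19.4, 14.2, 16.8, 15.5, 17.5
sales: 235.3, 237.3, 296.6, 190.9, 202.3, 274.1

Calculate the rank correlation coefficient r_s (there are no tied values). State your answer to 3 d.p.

Rank temp: 5, 6, 1, 3, 2, 4
Rank sales: 3, 4, 6, 1, 2, 5
d = rank(temp) − rank(sales): 2, 2, -5, 2, 0, -1; Σd² = 38
ρ = 1 − 6Σd² / [n(n²−1)] = 1 − 6×38 / (6×35) = 1 − 228/210 ≈ -0.086

-0.086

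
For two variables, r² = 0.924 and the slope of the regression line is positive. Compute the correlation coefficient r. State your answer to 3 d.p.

0.961

|r| = √0.924 = 0.961
The association is positive, so r = 0.961.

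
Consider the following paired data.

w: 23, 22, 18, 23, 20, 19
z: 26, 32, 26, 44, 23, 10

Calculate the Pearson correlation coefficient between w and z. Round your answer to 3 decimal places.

n = 6, Σw = 125, Σz = 161, Σw² = 2627, Σz² = 4941, Σwz = 3432
nΣwz − ΣwΣz = 20592 − 20125 = 467
nΣw² − (Σw)² = 15762 − 15625 = 137; nΣz² − (Σz)² = 29646 − 25921 = 3725
r = 467 / √(137 × 3725) = 467 / 714.3704 ≈ 0.654

0.654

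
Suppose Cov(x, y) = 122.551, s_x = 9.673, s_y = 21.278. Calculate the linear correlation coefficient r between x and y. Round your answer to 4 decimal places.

r = Cov(x,y) / (s_x · s_y) = 122.551 / (9.673 × 21.278)
  = 122.551 / 205.8221 ≈ 0.5954

0.5954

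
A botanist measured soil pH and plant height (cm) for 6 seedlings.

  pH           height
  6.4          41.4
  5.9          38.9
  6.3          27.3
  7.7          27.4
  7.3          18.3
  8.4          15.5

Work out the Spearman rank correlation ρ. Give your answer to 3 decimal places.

-0.600

Rank pH: 3, 1, 2, 5, 4, 6
Rank height: 6, 5, 3, 4, 2, 1
d = rank(pH) − rank(height): -3, -4, -1, 1, 2, 5; Σd² = 56
ρ = 1 − 6Σd² / [n(n²−1)] = 1 − 6×56 / (6×35) = 1 − 336/210 ≈ -0.600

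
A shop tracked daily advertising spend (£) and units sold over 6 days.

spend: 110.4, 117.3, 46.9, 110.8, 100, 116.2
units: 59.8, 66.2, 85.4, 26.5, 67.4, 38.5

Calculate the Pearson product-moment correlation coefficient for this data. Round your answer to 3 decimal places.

-0.680

n = 6, Σx = 601.6, Σy = 343.8, Σx² = 63926.14, Σy² = 21978.9, Σxy = 32522.34
nΣxy − ΣxΣy = 195134.04 − 206830.08 = -11696.04
nΣx² − (Σx)² = 383556.84 − 361922.56 = 21634.28; nΣy² − (Σy)² = 131873.4 − 118198.44 = 13674.96
r = -11696.04 / √(21634.28 × 13674.96) = -11696.04 / 17200.2300 ≈ -0.680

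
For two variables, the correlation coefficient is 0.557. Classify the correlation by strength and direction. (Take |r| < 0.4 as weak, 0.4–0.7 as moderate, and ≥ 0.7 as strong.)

moderate positive

r = 0.557 > 0 so the relationship is positive.
|r| = 0.557, which falls in the moderate range.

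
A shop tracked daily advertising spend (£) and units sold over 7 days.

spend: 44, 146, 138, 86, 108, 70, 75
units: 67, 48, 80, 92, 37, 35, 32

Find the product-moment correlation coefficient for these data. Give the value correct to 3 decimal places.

n = 7, Σx = 667, Σy = 391, Σx² = 71881, Σy² = 25275, Σxy = 37754
nΣxy − ΣxΣy = 264278 − 260797 = 3481
nΣx² − (Σx)² = 503167 − 444889 = 58278; nΣy² − (Σy)² = 176925 − 152881 = 24044
r = 3481 / √(58278 × 24044) = 3481 / 37433.0901 ≈ 0.093

0.093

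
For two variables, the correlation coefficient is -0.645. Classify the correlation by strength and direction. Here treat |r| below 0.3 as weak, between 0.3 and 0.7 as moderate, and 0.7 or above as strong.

r = -0.645 < 0 so the relationship is negative.
|r| = 0.645, which falls in the moderate range.

moderate negative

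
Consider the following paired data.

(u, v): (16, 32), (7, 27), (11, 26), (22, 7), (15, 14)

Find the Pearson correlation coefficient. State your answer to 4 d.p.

n = 5, Σu = 71, Σv = 106, Σu² = 1135, Σv² = 2674, Σuv = 1351
nΣuv − ΣuΣv = 6755 − 7526 = -771
nΣu² − (Σu)² = 5675 − 5041 = 634; nΣv² − (Σv)² = 13370 − 11236 = 2134
r = -771 / √(634 × 2134) = -771 / 1163.1664 ≈ -0.6628

-0.6628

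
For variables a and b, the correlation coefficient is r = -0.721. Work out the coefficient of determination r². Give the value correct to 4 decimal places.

r² = (-0.721)² = 0.5198

0.5198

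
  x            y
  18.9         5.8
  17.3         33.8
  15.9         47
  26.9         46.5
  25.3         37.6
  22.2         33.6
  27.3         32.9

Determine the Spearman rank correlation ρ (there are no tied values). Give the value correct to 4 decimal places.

-0.2500

Rank x: 3, 2, 1, 6, 5, 4, 7
Rank y: 1, 4, 7, 6, 5, 3, 2
d = rank(x) − rank(y): 2, -2, -6, 0, 0, 1, 5; Σd² = 70
ρ = 1 − 6Σd² / [n(n²−1)] = 1 − 6×70 / (7×48) = 1 − 420/336 ≈ -0.2500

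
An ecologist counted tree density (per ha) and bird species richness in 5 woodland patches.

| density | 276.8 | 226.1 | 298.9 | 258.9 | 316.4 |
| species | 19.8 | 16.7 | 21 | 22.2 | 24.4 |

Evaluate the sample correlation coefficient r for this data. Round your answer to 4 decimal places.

0.8202

n = 5, Σx = 1377.1, Σy = 104.1, Σx² = 384218.83, Σy² = 2200.13, Σxy = 29001.15
nΣxy − ΣxΣy = 145005.75 − 143356.11 = 1649.64
nΣx² − (Σx)² = 1921094.15 − 1896404.41 = 24689.74; nΣy² − (Σy)² = 11000.65 − 10836.81 = 163.84
r = 1649.64 / √(24689.74 × 163.84) = 1649.64 / 2011.2601 ≈ 0.8202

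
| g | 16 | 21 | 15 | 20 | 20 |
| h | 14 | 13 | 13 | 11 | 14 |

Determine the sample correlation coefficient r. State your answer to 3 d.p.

-0.302

n = 5, Σg = 92, Σh = 65, Σg² = 1722, Σh² = 851, Σgh = 1192
nΣgh − ΣgΣh = 5960 − 5980 = -20
nΣg² − (Σg)² = 8610 − 8464 = 146; nΣh² − (Σh)² = 4255 − 4225 = 30
r = -20 / √(146 × 30) = -20 / 66.1816 ≈ -0.302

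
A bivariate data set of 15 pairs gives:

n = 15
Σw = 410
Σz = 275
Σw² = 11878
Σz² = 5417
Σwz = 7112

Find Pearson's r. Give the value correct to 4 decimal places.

r = (nΣwz − ΣwΣz) / √[(nΣw² − (Σw)²)(nΣz² − (Σz)²)]
Numerator: 15×7112 − 410×275 = -6070
Denominator: √[(178170 − 168100)(81255 − 75625)] = √[10070 × 5630] = 7529.5485
r = -6070 / 7529.5485 ≈ -0.8062

-0.8062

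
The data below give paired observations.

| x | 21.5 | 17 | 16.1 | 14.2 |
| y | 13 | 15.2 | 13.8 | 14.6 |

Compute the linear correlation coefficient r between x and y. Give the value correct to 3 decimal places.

-0.688

n = 4, Σx = 68.8, Σy = 56.6, Σx² = 1212.1, Σy² = 803.64, Σxy = 967.4
nΣxy − ΣxΣy = 3869.6 − 3894.08 = -24.48
nΣx² − (Σx)² = 4848.4 − 4733.44 = 114.96; nΣy² − (Σy)² = 3214.56 − 3203.56 = 11
r = -24.48 / √(114.96 × 11) = -24.48 / 35.5607 ≈ -0.688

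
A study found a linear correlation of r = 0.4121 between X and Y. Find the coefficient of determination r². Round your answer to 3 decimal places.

r² = (0.4121)² = 0.170

0.170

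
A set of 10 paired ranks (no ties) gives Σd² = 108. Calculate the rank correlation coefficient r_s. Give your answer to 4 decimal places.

ρ = 1 − 6Σd² / [n(n²−1)] = 1 − 6×108 / (10×99)
  = 1 − 648/990 = 1 − 0.65455 ≈ 0.3455

0.3455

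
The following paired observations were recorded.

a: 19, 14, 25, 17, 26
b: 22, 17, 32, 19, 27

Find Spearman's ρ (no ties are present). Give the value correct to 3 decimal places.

0.900

Rank a: 3, 1, 4, 2, 5
Rank b: 3, 1, 5, 2, 4
d = rank(a) − rank(b): 0, 0, -1, 0, 1; Σd² = 2
ρ = 1 − 6Σd² / [n(n²−1)] = 1 − 6×2 / (5×24) = 1 − 12/120 ≈ 0.900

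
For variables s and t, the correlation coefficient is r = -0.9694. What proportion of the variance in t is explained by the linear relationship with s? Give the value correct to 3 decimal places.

0.940

r² = (-0.9694)² = 0.940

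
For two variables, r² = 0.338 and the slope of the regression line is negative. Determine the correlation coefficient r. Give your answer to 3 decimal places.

|r| = √0.338 = 0.581
The association is negative, so r = −0.581.

-0.581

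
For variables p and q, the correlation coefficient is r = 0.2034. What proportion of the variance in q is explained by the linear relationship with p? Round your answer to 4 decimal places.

r² = (0.2034)² = 0.0414

0.0414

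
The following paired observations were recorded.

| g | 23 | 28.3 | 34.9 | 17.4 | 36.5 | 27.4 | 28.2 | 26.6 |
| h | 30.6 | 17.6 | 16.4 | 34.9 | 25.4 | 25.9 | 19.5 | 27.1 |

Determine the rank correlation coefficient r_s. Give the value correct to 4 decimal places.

-0.8571

Rank g: 2, 6, 7, 1, 8, 4, 5, 3
Rank h: 7, 2, 1, 8, 4, 5, 3, 6
d = rank(g) − rank(h): -5, 4, 6, -7, 4, -1, 2, -3; Σd² = 156
ρ = 1 − 6Σd² / [n(n²−1)] = 1 − 6×156 / (8×63) = 1 − 936/504 ≈ -0.8571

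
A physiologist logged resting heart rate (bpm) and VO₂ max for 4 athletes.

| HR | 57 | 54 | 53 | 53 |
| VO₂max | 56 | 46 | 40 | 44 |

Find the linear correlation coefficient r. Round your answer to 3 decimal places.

0.970

n = 4, Σx = 217, Σy = 186, Σx² = 11783, Σy² = 8788, Σxy = 10128
nΣxy − ΣxΣy = 40512 − 40362 = 150
nΣx² − (Σx)² = 47132 − 47089 = 43; nΣy² − (Σy)² = 35152 − 34596 = 556
r = 150 / √(43 × 556) = 150 / 154.6221 ≈ 0.970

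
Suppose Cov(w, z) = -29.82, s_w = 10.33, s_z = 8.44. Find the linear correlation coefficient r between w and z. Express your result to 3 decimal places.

-0.342

r = Cov(w,z) / (s_w · s_z) = -29.82 / (10.33 × 8.44)
  = -29.82 / 87.1852 ≈ -0.342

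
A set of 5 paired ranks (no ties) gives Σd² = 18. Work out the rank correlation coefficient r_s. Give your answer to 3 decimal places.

0.100

ρ = 1 − 6Σd² / [n(n²−1)] = 1 − 6×18 / (5×24)
  = 1 − 108/120 = 1 − 0.9000 ≈ 0.100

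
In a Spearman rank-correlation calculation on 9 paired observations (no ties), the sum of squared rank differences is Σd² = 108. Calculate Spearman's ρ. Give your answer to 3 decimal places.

ρ = 1 − 6Σd² / [n(n²−1)] = 1 − 6×108 / (9×80)
  = 1 − 648/720 = 1 − 0.9000 ≈ 0.100

0.100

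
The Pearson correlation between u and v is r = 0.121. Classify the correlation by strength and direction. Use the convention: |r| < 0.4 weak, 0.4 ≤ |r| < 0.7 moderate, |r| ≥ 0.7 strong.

weak positive

r = 0.121 > 0 so the relationship is positive.
|r| = 0.121, which falls in the weak range.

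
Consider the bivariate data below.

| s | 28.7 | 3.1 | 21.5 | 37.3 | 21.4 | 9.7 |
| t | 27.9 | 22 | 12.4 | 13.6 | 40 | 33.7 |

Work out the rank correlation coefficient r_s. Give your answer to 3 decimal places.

Rank s: 5, 1, 4, 6, 3, 2
Rank t: 4, 3, 1, 2, 6, 5
d = rank(s) − rank(t): 1, -2, 3, 4, -3, -3; Σd² = 48
ρ = 1 − 6Σd² / [n(n²−1)] = 1 − 6×48 / (6×35) = 1 − 288/210 ≈ -0.371

-0.371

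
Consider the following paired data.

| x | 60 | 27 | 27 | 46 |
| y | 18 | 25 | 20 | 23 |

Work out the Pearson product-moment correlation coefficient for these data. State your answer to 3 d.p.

n = 4, Σx = 160, Σy = 86, Σx² = 7174, Σy² = 1878, Σxy = 3353
nΣxy − ΣxΣy = 13412 − 13760 = -348
nΣx² − (Σx)² = 28696 − 25600 = 3096; nΣy² − (Σy)² = 7512 − 7396 = 116
r = -348 / √(3096 × 116) = -348 / 599.2796 ≈ -0.581

-0.581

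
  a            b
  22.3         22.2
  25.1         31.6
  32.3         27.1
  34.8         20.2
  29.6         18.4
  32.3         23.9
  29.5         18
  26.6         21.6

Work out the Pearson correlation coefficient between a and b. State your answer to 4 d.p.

n = 8, Σa = 232.5, Σb = 183, Σa² = 6878.89, Σb² = 4334.18, Σab = 5288.68
nΣab − ΣaΣb = 42309.44 − 42547.5 = -238.06
nΣa² − (Σa)² = 55031.12 − 54056.25 = 974.87; nΣb² − (Σb)² = 34673.44 − 33489 = 1184.44
r = -238.06 / √(974.87 × 1184.44) = -238.06 / 1074.5581 ≈ -0.2215

-0.2215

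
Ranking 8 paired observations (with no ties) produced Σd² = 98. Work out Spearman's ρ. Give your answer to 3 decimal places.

-0.167

ρ = 1 − 6Σd² / [n(n²−1)] = 1 − 6×98 / (8×63)
  = 1 − 588/504 = 1 − 1.1667 ≈ -0.167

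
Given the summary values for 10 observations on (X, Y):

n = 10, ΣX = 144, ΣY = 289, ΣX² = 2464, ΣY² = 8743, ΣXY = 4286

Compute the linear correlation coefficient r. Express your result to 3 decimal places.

r = (nΣXY − ΣXΣY) / √[(nΣX² − (ΣX)²)(nΣY² − (ΣY)²)]
Numerator: 10×4286 − 144×289 = 1244
Denominator: √[(24640 − 20736)(87430 − 83521)] = √[3904 × 3909] = 3906.4992
r = 1244 / 3906.4992 ≈ 0.318

0.318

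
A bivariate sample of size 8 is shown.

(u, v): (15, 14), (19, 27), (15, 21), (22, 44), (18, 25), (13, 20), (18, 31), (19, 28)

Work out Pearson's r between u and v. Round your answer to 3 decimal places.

n = 8, Σu = 139, Σv = 210, Σu² = 2473, Σv² = 6072, Σuv = 3806
nΣuv − ΣuΣv = 30448 − 29190 = 1258
nΣu² − (Σu)² = 19784 − 19321 = 463; nΣv² − (Σv)² = 48576 − 44100 = 4476
r = 1258 / √(463 × 4476) = 1258 / 1439.5791 ≈ 0.874

0.874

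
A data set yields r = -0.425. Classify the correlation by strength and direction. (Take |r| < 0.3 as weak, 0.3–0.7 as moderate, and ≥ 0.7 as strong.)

r = -0.425 < 0 so the relationship is negative.
|r| = 0.425, which falls in the moderate range.

moderate negative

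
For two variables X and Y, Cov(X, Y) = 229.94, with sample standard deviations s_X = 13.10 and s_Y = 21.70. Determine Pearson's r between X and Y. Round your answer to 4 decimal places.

0.8089

r = Cov(X,Y) / (s_X · s_Y) = 229.94 / (13.10 × 21.70)
  = 229.94 / 284.2700 ≈ 0.8089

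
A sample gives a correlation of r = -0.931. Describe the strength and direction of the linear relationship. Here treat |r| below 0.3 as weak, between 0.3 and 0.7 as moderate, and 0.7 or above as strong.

strong negative

r = -0.931 < 0 so the relationship is negative.
|r| = 0.931, which falls in the strong range.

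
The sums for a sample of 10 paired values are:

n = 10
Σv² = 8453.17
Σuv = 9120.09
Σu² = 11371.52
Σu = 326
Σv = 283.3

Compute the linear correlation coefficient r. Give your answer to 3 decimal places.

-0.205

r = (nΣuv − ΣuΣv) / √[(nΣu² − (Σu)²)(nΣv² − (Σv)²)]
Numerator: 10×9120.09 − 326×283.3 = -1154.9
Denominator: √[(113715.2 − 106276)(84531.7 − 80258.89)] = √[7439.2 × 4272.81] = 5637.9330
r = -1154.9 / 5637.9330 ≈ -0.205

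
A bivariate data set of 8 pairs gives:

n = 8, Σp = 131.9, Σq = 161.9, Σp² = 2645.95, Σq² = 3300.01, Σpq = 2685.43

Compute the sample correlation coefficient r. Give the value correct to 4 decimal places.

r = (nΣpq − ΣpΣq) / √[(nΣp² − (Σp)²)(nΣq² − (Σq)²)]
Numerator: 8×2685.43 − 131.9×161.9 = 128.83
Denominator: √[(21167.6 − 17397.61)(26400.08 − 26211.61)] = √[3769.99 × 188.47] = 842.9294
r = 128.83 / 842.9294 ≈ 0.1528

0.1528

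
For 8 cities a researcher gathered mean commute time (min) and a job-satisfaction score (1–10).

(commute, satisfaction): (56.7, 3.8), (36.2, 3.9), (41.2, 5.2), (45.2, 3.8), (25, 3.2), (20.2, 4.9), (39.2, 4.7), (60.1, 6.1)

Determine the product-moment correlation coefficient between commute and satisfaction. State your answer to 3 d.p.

0.344

n = 8, Σx = 323.8, Σy = 35.6, Σx² = 14447.5, Σy² = 164.68, Σxy = 1472.47
nΣxy − ΣxΣy = 11779.76 − 11527.28 = 252.48
nΣx² − (Σx)² = 115580 − 104846.44 = 10733.56; nΣy² − (Σy)² = 1317.44 − 1267.36 = 50.08
r = 252.48 / √(10733.56 × 50.08) = 252.48 / 733.1689 ≈ 0.344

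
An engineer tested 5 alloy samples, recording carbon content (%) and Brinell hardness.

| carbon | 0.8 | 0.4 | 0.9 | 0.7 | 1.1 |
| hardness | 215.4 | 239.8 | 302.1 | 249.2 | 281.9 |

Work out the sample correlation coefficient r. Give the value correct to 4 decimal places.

0.5530

n = 5, Σx = 3.9, Σy = 1288.4, Σx² = 3.31, Σy² = 336733.86, Σxy = 1024.66
nΣxy − ΣxΣy = 5123.3 − 5024.76 = 98.54
nΣx² − (Σx)² = 16.55 − 15.21 = 1.34; nΣy² − (Σy)² = 1683669.3 − 1659974.56 = 23694.74
r = 98.54 / √(1.34 × 23694.74) = 98.54 / 178.1880 ≈ 0.5530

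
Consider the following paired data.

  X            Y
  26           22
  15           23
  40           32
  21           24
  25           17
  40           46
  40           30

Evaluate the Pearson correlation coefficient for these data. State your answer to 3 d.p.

n = 7, ΣX = 207, ΣY = 194, ΣX² = 6767, ΣY² = 5918, ΣXY = 6166
nΣXY − ΣXΣY = 43162 − 40158 = 3004
nΣX² − (ΣX)² = 47369 − 42849 = 4520; nΣY² − (ΣY)² = 41426 − 37636 = 3790
r = 3004 / √(4520 × 3790) = 3004 / 4138.9371 ≈ 0.726

0.726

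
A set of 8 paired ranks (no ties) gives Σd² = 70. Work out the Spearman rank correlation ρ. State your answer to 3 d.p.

0.167

ρ = 1 − 6Σd² / [n(n²−1)] = 1 − 6×70 / (8×63)
  = 1 − 420/504 = 1 − 0.8333 ≈ 0.167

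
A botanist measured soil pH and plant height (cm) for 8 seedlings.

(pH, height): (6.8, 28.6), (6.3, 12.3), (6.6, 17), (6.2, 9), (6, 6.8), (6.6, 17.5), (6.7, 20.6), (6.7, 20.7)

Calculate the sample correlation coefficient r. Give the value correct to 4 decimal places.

0.9487

n = 8, Σx = 51.9, Σy = 132.5, Σx² = 337.27, Σy² = 2544.59, Σxy = 872.98
nΣxy − ΣxΣy = 6983.84 − 6876.75 = 107.09
nΣx² − (Σx)² = 2698.16 − 2693.61 = 4.55; nΣy² − (Σy)² = 20356.72 − 17556.25 = 2800.47
r = 107.09 / √(4.55 × 2800.47) = 107.09 / 112.8811 ≈ 0.9487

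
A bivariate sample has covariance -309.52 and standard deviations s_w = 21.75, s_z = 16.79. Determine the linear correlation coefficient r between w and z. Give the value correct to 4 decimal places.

-0.8476

r = Cov(w,z) / (s_w · s_z) = -309.52 / (21.75 × 16.79)
  = -309.52 / 365.1825 ≈ -0.8476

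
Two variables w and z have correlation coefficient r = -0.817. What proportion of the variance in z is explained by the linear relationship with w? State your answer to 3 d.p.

0.667

r² = (-0.817)² = 0.667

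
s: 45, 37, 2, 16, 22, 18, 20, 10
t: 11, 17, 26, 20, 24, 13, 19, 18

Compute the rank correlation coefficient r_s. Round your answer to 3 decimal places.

Rank s: 8, 7, 1, 3, 6, 4, 5, 2
Rank t: 1, 3, 8, 6, 7, 2, 5, 4
d = rank(s) − rank(t): 7, 4, -7, -3, -1, 2, 0, -2; Σd² = 132
ρ = 1 − 6Σd² / [n(n²−1)] = 1 − 6×132 / (8×63) = 1 − 792/504 ≈ -0.571

-0.571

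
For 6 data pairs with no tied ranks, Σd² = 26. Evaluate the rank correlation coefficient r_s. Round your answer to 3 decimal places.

0.257

ρ = 1 − 6Σd² / [n(n²−1)] = 1 − 6×26 / (6×35)
  = 1 − 156/210 = 1 − 0.7429 ≈ 0.257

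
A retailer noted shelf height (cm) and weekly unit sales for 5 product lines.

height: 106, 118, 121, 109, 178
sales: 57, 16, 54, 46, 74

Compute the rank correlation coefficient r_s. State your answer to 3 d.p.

Rank height: 1, 3, 4, 2, 5
Rank sales: 4, 1, 3, 2, 5
d = rank(height) − rank(sales): -3, 2, 1, 0, 0; Σd² = 14
ρ = 1 − 6Σd² / [n(n²−1)] = 1 − 6×14 / (5×24) = 1 − 84/120 ≈ 0.300

0.300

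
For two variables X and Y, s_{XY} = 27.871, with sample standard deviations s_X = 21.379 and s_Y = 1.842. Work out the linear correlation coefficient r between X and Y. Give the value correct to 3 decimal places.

0.708

r = Cov(X,Y) / (s_X · s_Y) = 27.871 / (21.379 × 1.842)
  = 27.871 / 39.3801 ≈ 0.708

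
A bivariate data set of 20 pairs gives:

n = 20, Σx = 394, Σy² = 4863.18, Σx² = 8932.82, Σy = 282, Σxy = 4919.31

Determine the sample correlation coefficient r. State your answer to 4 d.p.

-0.6241

r = (nΣxy − ΣxΣy) / √[(nΣx² − (Σx)²)(nΣy² − (Σy)²)]
Numerator: 20×4919.31 − 394×282 = -12721.8
Denominator: √[(178656.4 − 155236)(97263.6 − 79524)] = √[23420.4 × 17739.6] = 20383.0451
r = -12721.8 / 20383.0451 ≈ -0.6241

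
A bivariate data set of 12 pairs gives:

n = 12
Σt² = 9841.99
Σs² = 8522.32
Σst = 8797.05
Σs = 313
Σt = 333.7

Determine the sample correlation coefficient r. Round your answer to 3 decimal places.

r = (nΣst − ΣsΣt) / √[(nΣs² − (Σs)²)(nΣt² − (Σt)²)]
Numerator: 12×8797.05 − 313×333.7 = 1116.5
Denominator: √[(102267.84 − 97969)(118103.88 − 111355.69)] = √[4298.84 × 6748.19] = 5386.0365
r = 1116.5 / 5386.0365 ≈ 0.207

0.207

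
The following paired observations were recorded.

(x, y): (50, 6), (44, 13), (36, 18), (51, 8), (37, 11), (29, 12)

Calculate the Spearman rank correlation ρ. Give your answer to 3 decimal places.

Rank x: 5, 4, 2, 6, 3, 1
Rank y: 1, 5, 6, 2, 3, 4
d = rank(x) − rank(y): 4, -1, -4, 4, 0, -3; Σd² = 58
ρ = 1 − 6Σd² / [n(n²−1)] = 1 − 6×58 / (6×35) = 1 − 348/210 ≈ -0.657

-0.657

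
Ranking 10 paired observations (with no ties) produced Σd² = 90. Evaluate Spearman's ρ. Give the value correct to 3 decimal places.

0.455

ρ = 1 − 6Σd² / [n(n²−1)] = 1 − 6×90 / (10×99)
  = 1 − 540/990 = 1 − 0.5455 ≈ 0.455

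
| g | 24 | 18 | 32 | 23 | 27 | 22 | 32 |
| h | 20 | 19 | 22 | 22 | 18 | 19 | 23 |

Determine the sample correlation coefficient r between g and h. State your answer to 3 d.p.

0.599

n = 7, Σg = 178, Σh = 143, Σg² = 4690, Σh² = 2943, Σgh = 3672
nΣgh − ΣgΣh = 25704 − 25454 = 250
nΣg² − (Σg)² = 32830 − 31684 = 1146; nΣh² − (Σh)² = 20601 − 20449 = 152
r = 250 / √(1146 × 152) = 250 / 417.3632 ≈ 0.599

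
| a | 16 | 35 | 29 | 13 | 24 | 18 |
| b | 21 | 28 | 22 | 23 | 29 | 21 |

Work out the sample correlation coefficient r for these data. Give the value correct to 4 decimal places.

n = 6, Σa = 135, Σb = 144, Σa² = 3391, Σb² = 3520, Σab = 3327
nΣab − ΣaΣb = 19962 − 19440 = 522
nΣa² − (Σa)² = 20346 − 18225 = 2121; nΣb² − (Σb)² = 21120 − 20736 = 384
r = 522 / √(2121 × 384) = 522 / 902.4766 ≈ 0.5784

0.5784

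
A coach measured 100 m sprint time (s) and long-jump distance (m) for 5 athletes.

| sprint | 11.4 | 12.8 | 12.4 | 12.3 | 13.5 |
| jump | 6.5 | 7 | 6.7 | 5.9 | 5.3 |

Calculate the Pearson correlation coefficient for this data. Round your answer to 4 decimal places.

n = 5, Σx = 62.4, Σy = 31.4, Σx² = 781.1, Σy² = 199.04, Σxy = 390.9
nΣxy − ΣxΣy = 1954.5 − 1959.36 = -4.86
nΣx² − (Σx)² = 3905.5 − 3893.76 = 11.74; nΣy² − (Σy)² = 995.2 − 985.96 = 9.24
r = -4.86 / √(11.74 × 9.24) = -4.86 / 10.4153 ≈ -0.4666

-0.4666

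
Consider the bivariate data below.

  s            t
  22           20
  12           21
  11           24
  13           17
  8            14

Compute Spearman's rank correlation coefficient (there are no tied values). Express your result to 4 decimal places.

Rank s: 5, 3, 2, 4, 1
Rank t: 3, 4, 5, 2, 1
d = rank(s) − rank(t): 2, -1, -3, 2, 0; Σd² = 18
ρ = 1 − 6Σd² / [n(n²−1)] = 1 − 6×18 / (5×24) = 1 − 108/120 ≈ 0.1000

0.1000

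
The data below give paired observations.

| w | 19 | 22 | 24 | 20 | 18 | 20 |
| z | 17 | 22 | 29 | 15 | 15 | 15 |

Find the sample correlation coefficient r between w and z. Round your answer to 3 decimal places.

0.919

n = 6, Σw = 123, Σz = 113, Σw² = 2545, Σz² = 2289, Σwz = 2373
nΣwz − ΣwΣz = 14238 − 13899 = 339
nΣw² − (Σw)² = 15270 − 15129 = 141; nΣz² − (Σz)² = 13734 − 12769 = 965
r = 339 / √(141 × 965) = 339 / 368.8699 ≈ 0.919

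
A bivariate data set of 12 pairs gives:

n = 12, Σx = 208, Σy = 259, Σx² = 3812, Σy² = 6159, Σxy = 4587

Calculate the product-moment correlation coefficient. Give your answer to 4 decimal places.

0.2848

r = (nΣxy − ΣxΣy) / √[(nΣx² − (Σx)²)(nΣy² − (Σy)²)]
Numerator: 12×4587 − 208×259 = 1172
Denominator: √[(45744 − 43264)(73908 − 67081)] = √[2480 × 6827] = 4114.7248
r = 1172 / 4114.7248 ≈ 0.2848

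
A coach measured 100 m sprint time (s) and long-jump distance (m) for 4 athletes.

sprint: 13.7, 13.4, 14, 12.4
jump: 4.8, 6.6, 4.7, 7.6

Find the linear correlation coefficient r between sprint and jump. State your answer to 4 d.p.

-0.9302

n = 4, Σx = 53.5, Σy = 23.7, Σx² = 717.01, Σy² = 146.45, Σxy = 314.24
nΣxy − ΣxΣy = 1256.96 − 1267.95 = -10.99
nΣx² − (Σx)² = 2868.04 − 2862.25 = 5.79; nΣy² − (Σy)² = 585.8 − 561.69 = 24.11
r = -10.99 / √(5.79 × 24.11) = -10.99 / 11.8151 ≈ -0.9302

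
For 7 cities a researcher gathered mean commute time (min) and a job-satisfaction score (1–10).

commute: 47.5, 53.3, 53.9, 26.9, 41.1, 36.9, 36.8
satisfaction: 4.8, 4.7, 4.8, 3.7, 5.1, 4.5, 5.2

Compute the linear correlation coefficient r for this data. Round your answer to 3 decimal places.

0.511

n = 7, Σx = 296.4, Σy = 32.8, Σx² = 13131.02, Σy² = 155.16, Σxy = 1403.78
nΣxy − ΣxΣy = 9826.46 − 9721.92 = 104.54
nΣx² − (Σx)² = 91917.14 − 87852.96 = 4064.18; nΣy² − (Σy)² = 1086.12 − 1075.84 = 10.28
r = 104.54 / √(4064.18 × 10.28) = 104.54 / 204.4010 ≈ 0.511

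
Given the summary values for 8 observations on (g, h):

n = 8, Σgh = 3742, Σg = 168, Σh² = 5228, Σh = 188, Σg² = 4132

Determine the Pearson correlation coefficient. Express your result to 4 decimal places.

r = (nΣgh − ΣgΣh) / √[(nΣg² − (Σg)²)(nΣh² − (Σh)²)]
Numerator: 8×3742 − 168×188 = -1648
Denominator: √[(33056 − 28224)(41824 − 35344)] = √[4832 × 6480] = 5595.6555
r = -1648 / 5595.6555 ≈ -0.2945

-0.2945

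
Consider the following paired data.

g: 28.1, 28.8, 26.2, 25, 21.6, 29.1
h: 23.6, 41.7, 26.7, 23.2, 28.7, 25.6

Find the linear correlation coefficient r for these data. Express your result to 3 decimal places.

0.227

n = 6, Σg = 158.8, Σh = 169.5, Σg² = 4243.86, Σh² = 5026.03, Σgh = 4508.54
nΣgh − ΣgΣh = 27051.24 − 26916.6 = 134.64
nΣg² − (Σg)² = 25463.16 − 25217.44 = 245.72; nΣh² − (Σh)² = 30156.18 − 28730.25 = 1425.93
r = 134.64 / √(245.72 × 1425.93) = 134.64 / 591.9286 ≈ 0.227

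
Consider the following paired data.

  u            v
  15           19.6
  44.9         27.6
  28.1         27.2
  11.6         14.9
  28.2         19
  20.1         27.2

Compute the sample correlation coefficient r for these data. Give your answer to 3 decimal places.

0.651

n = 6, Σu = 147.9, Σv = 135.5, Σu² = 4364.43, Σv² = 3208.61, Σuv = 3552.92
nΣuv − ΣuΣv = 21317.52 − 20040.45 = 1277.07
nΣu² − (Σu)² = 26186.58 − 21874.41 = 4312.17; nΣv² − (Σv)² = 19251.66 − 18360.25 = 891.41
r = 1277.07 / √(4312.17 × 891.41) = 1277.07 / 1960.5896 ≈ 0.651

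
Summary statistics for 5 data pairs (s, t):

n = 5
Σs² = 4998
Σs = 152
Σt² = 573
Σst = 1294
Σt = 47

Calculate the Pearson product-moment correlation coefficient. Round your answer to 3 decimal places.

-0.606

r = (nΣst − ΣsΣt) / √[(nΣs² − (Σs)²)(nΣt² − (Σt)²)]
Numerator: 5×1294 − 152×47 = -674
Denominator: √[(24990 − 23104)(2865 − 2209)] = √[1886 × 656] = 1112.3021
r = -674 / 1112.3021 ≈ -0.606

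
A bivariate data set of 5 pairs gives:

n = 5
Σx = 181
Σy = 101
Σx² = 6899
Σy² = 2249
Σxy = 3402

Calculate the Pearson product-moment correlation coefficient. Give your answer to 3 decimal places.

r = (nΣxy − ΣxΣy) / √[(nΣx² − (Σx)²)(nΣy² − (Σy)²)]
Numerator: 5×3402 − 181×101 = -1271
Denominator: √[(34495 − 32761)(11245 − 10201)] = √[1734 × 1044] = 1345.4724
r = -1271 / 1345.4724 ≈ -0.945

-0.945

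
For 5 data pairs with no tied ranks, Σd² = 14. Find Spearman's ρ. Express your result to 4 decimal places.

ρ = 1 − 6Σd² / [n(n²−1)] = 1 − 6×14 / (5×24)
  = 1 − 84/120 = 1 − 0.70000 ≈ 0.3000

0.3000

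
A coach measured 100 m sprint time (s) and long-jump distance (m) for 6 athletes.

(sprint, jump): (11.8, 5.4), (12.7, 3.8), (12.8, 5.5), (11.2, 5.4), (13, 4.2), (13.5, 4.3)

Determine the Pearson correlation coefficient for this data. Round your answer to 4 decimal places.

n = 6, Σx = 75, Σy = 28.6, Σx² = 941.06, Σy² = 139.14, Σxy = 355.51
nΣxy − ΣxΣy = 2133.06 − 2145 = -11.94
nΣx² − (Σx)² = 5646.36 − 5625 = 21.36; nΣy² − (Σy)² = 834.84 − 817.96 = 16.88
r = -11.94 / √(21.36 × 16.88) = -11.94 / 18.9883 ≈ -0.6288

-0.6288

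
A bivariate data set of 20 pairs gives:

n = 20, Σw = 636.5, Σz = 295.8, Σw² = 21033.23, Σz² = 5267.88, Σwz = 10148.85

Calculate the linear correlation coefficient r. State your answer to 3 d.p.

r = (nΣwz − ΣwΣz) / √[(nΣw² − (Σw)²)(nΣz² − (Σz)²)]
Numerator: 20×10148.85 − 636.5×295.8 = 14700.3
Denominator: √[(420664.6 − 405132.25)(105357.6 − 87497.64)] = √[15532.35 × 17859.96] = 16655.5441
r = 14700.3 / 16655.5441 ≈ 0.883

0.883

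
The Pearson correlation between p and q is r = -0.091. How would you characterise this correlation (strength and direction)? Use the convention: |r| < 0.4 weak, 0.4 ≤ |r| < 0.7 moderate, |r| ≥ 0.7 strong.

weak negative

r = -0.091 < 0 so the relationship is negative.
|r| = 0.091, which falls in the weak range.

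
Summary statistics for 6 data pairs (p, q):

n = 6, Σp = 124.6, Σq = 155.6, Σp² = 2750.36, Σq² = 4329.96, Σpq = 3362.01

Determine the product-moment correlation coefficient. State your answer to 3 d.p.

r = (nΣpq − ΣpΣq) / √[(nΣp² − (Σp)²)(nΣq² − (Σq)²)]
Numerator: 6×3362.01 − 124.6×155.6 = 784.3
Denominator: √[(16502.16 − 15525.16)(25979.76 − 24211.36)] = √[977 × 1768.4] = 1314.4302
r = 784.3 / 1314.4302 ≈ 0.597

0.597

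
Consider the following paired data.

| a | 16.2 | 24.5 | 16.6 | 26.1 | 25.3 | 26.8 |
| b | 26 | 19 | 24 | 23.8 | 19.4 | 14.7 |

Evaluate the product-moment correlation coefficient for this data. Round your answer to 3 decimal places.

n = 6, Σa = 135.5, Σb = 126.9, Σa² = 3177.79, Σb² = 2771.89, Σab = 2791.06
nΣab − ΣaΣb = 16746.36 − 17194.95 = -448.59
nΣa² − (Σa)² = 19066.74 − 18360.25 = 706.49; nΣb² − (Σb)² = 16631.34 − 16103.61 = 527.73
r = -448.59 / √(706.49 × 527.73) = -448.59 / 610.6030 ≈ -0.735

-0.735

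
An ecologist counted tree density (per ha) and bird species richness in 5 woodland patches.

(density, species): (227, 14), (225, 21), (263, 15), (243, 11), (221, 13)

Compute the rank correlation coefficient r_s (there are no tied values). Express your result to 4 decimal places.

0.0000

Rank density: 3, 2, 5, 4, 1
Rank species: 3, 5, 4, 1, 2
d = rank(density) − rank(species): 0, -3, 1, 3, -1; Σd² = 20
ρ = 1 − 6Σd² / [n(n²−1)] = 1 − 6×20 / (5×24) = 1 − 120/120 ≈ 0.0000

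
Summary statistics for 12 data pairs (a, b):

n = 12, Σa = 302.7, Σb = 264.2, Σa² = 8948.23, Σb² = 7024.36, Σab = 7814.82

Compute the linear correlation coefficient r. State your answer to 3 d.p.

r = (nΣab − ΣaΣb) / √[(nΣa² − (Σa)²)(nΣb² − (Σb)²)]
Numerator: 12×7814.82 − 302.7×264.2 = 13804.5
Denominator: √[(107378.76 − 91627.29)(84292.32 − 69801.64)] = √[15751.47 × 14490.68] = 15107.9288
r = 13804.5 / 15107.9288 ≈ 0.914

0.914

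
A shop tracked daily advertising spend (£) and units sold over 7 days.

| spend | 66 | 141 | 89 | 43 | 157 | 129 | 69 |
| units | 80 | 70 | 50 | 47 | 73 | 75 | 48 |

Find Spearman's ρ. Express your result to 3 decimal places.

0.357

Rank spend: 2, 6, 4, 1, 7, 5, 3
Rank units: 7, 4, 3, 1, 5, 6, 2
d = rank(spend) − rank(units): -5, 2, 1, 0, 2, -1, 1; Σd² = 36
ρ = 1 − 6Σd² / [n(n²−1)] = 1 − 6×36 / (7×48) = 1 − 216/336 ≈ 0.357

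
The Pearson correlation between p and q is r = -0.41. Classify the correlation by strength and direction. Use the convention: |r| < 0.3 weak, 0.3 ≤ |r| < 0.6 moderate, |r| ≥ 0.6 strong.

r = -0.41 < 0 so the relationship is negative.
|r| = 0.41, which falls in the moderate range.

moderate negative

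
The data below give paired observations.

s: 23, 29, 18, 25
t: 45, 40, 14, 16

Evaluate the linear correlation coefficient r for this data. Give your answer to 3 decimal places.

0.526

n = 4, Σs = 95, Σt = 115, Σs² = 2319, Σt² = 4077, Σst = 2847
nΣst − ΣsΣt = 11388 − 10925 = 463
nΣs² − (Σs)² = 9276 − 9025 = 251; nΣt² − (Σt)² = 16308 − 13225 = 3083
r = 463 / √(251 × 3083) = 463 / 879.6778 ≈ 0.526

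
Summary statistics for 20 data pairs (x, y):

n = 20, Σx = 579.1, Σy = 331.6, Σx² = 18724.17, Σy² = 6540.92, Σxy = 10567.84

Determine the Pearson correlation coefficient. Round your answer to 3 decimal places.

r = (nΣxy − ΣxΣy) / √[(nΣx² − (Σx)²)(nΣy² − (Σy)²)]
Numerator: 20×10567.84 − 579.1×331.6 = 19327.24
Denominator: √[(374483.4 − 335356.81)(130818.4 − 109958.56)] = √[39126.59 × 20859.84] = 28568.7663
r = 19327.24 / 28568.7663 ≈ 0.677

0.677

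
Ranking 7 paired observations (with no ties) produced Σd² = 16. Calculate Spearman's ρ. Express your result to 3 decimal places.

0.714

ρ = 1 − 6Σd² / [n(n²−1)] = 1 − 6×16 / (7×48)
  = 1 − 96/336 = 1 − 0.2857 ≈ 0.714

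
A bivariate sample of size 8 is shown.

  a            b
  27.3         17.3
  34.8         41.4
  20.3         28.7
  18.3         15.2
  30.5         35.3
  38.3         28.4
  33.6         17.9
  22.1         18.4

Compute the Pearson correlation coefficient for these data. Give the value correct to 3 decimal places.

n = 8, Σa = 225.2, Σb = 202.6, Σa² = 6717.82, Σb² = 5779.6, Σab = 5946.23
nΣab − ΣaΣb = 47569.84 − 45625.52 = 1944.32
nΣa² − (Σa)² = 53742.56 − 50715.04 = 3027.52; nΣb² − (Σb)² = 46236.8 − 41046.76 = 5190.04
r = 1944.32 / √(3027.52 × 5190.04) = 1944.32 / 3963.9563 ≈ 0.490

0.490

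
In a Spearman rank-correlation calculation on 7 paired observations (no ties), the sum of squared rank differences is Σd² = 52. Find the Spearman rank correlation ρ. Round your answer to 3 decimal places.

0.071

ρ = 1 − 6Σd² / [n(n²−1)] = 1 − 6×52 / (7×48)
  = 1 − 312/336 = 1 − 0.9286 ≈ 0.071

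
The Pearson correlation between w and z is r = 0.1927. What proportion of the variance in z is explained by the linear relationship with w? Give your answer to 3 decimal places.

r² = (0.1927)² = 0.037

0.037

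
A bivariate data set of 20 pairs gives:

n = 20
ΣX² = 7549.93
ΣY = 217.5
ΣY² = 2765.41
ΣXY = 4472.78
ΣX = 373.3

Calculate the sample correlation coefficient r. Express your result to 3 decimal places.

0.856

r = (nΣXY − ΣXΣY) / √[(nΣX² − (ΣX)²)(nΣY² − (ΣY)²)]
Numerator: 20×4472.78 − 373.3×217.5 = 8262.85
Denominator: √[(150998.6 − 139352.89)(55308.2 − 47306.25)] = √[11645.71 × 8001.95] = 9653.4133
r = 8262.85 / 9653.4133 ≈ 0.856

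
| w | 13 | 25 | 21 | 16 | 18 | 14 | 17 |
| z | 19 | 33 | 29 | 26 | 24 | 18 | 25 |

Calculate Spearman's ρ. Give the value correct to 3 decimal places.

Rank w: 1, 7, 6, 3, 5, 2, 4
Rank z: 2, 7, 6, 5, 3, 1, 4
d = rank(w) − rank(z): -1, 0, 0, -2, 2, 1, 0; Σd² = 10
ρ = 1 − 6Σd² / [n(n²−1)] = 1 − 6×10 / (7×48) = 1 − 60/336 ≈ 0.821

0.821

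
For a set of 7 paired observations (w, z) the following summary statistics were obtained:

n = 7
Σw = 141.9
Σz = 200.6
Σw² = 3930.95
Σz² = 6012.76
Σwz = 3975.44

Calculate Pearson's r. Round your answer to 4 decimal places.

r = (nΣwz − ΣwΣz) / √[(nΣw² − (Σw)²)(nΣz² − (Σz)²)]
Numerator: 7×3975.44 − 141.9×200.6 = -637.06
Denominator: √[(27516.65 − 20135.61)(42089.32 − 40240.36)] = √[7381.04 × 1848.96] = 3694.2181
r = -637.06 / 3694.2181 ≈ -0.1724

-0.1724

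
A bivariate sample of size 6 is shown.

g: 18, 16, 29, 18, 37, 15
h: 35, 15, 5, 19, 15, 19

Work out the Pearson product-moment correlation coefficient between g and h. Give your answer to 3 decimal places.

n = 6, Σg = 133, Σh = 108, Σg² = 3339, Σh² = 2422, Σgh = 2197
nΣgh − ΣgΣh = 13182 − 14364 = -1182
nΣg² − (Σg)² = 20034 − 17689 = 2345; nΣh² − (Σh)² = 14532 − 11664 = 2868
r = -1182 / √(2345 × 2868) = -1182 / 2593.3492 ≈ -0.456

-0.456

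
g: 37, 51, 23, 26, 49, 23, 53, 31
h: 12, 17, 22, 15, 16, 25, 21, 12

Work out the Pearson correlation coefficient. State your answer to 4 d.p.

n = 8, Σg = 293, Σh = 140, Σg² = 11875, Σh² = 2608, Σgh = 5051
nΣgh − ΣgΣh = 40408 − 41020 = -612
nΣg² − (Σg)² = 95000 − 85849 = 9151; nΣh² − (Σh)² = 20864 − 19600 = 1264
r = -612 / √(9151 × 1264) = -612 / 3401.0093 ≈ -0.1799

-0.1799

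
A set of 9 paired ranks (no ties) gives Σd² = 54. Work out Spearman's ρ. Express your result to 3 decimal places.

0.550

ρ = 1 − 6Σd² / [n(n²−1)] = 1 − 6×54 / (9×80)
  = 1 − 324/720 = 1 − 0.4500 ≈ 0.550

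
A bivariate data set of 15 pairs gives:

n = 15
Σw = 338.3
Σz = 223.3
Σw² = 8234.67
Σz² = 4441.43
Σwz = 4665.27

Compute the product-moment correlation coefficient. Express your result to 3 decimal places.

r = (nΣwz − ΣwΣz) / √[(nΣw² − (Σw)²)(nΣz² − (Σz)²)]
Numerator: 15×4665.27 − 338.3×223.3 = -5563.34
Denominator: √[(123520.05 − 114446.89)(66621.45 − 49862.89)] = √[9073.16 × 16758.56] = 12330.9812
r = -5563.34 / 12330.9812 ≈ -0.451

-0.451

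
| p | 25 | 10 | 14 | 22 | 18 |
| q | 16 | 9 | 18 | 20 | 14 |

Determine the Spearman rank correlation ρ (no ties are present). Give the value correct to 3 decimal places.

Rank p: 5, 1, 2, 4, 3
Rank q: 3, 1, 4, 5, 2
d = rank(p) − rank(q): 2, 0, -2, -1, 1; Σd² = 10
ρ = 1 − 6Σd² / [n(n²−1)] = 1 − 6×10 / (5×24) = 1 − 60/120 ≈ 0.500

0.500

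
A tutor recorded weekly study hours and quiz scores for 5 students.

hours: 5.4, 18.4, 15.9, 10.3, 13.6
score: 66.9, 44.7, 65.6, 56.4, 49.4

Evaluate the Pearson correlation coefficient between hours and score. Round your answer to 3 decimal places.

-0.608

n = 5, Σx = 63.6, Σy = 283, Σx² = 911.58, Σy² = 16398.38, Σxy = 3479.54
nΣxy − ΣxΣy = 17397.7 − 17998.8 = -601.1
nΣx² − (Σx)² = 4557.9 − 4044.96 = 512.94; nΣy² − (Σy)² = 81991.9 − 80089 = 1902.9
r = -601.1 / √(512.94 × 1902.9) = -601.1 / 987.9643 ≈ -0.608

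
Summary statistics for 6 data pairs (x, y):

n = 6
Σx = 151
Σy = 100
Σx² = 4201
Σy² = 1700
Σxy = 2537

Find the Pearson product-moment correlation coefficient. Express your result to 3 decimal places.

0.176

r = (nΣxy − ΣxΣy) / √[(nΣx² − (Σx)²)(nΣy² − (Σy)²)]
Numerator: 6×2537 − 151×100 = 122
Denominator: √[(25206 − 22801)(10200 − 10000)] = √[2405 × 200] = 693.5416
r = 122 / 693.5416 ≈ 0.176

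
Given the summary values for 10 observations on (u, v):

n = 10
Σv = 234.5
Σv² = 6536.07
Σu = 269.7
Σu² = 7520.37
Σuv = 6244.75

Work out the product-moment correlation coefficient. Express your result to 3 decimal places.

r = (nΣuv − ΣuΣv) / √[(nΣu² − (Σu)²)(nΣv² − (Σv)²)]
Numerator: 10×6244.75 − 269.7×234.5 = -797.15
Denominator: √[(75203.7 − 72738.09)(65360.7 − 54990.25)] = √[2465.61 × 10370.45] = 5056.6279
r = -797.15 / 5056.6279 ≈ -0.158

-0.158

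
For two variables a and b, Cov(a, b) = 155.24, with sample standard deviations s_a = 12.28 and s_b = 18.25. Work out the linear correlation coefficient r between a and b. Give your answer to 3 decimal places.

0.693

r = Cov(a,b) / (s_a · s_b) = 155.24 / (12.28 × 18.25)
  = 155.24 / 224.1100 ≈ 0.693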